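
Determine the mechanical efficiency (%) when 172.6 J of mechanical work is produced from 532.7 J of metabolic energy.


eta = (W_mech / E_meta) * 100
eta = (172.6 / 532.7) * 100
ratio = 0.3240
eta = 32.4010


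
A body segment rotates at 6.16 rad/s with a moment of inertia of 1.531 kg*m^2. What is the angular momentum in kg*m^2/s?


L = I * omega
L = 1.531 * 6.16
L = 9.4310


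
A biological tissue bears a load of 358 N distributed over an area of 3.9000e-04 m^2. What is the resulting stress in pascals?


stress = F / A
stress = 358 / 3.9000e-04
stress = 917948.7179


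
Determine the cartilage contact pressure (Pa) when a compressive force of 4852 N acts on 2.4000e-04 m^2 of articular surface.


P = F / A
P = 4852 / 2.4000e-04
P = 2.0217e+07


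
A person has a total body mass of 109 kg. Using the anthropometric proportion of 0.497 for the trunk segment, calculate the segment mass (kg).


m_segment = body_mass * fraction
m_segment = 109 * 0.497
m_segment = 54.1730


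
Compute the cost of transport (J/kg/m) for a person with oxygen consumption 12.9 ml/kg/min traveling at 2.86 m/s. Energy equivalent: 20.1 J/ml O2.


Power per kg = VO2 * 20.1 / 60
Power per kg = 12.9 * 20.1 / 60 = 4.3215 W/kg
Cost = power_per_kg / speed
Cost = 4.3215 / 2.86
Cost = 1.5110


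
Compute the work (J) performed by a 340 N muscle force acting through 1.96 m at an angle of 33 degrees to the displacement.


W = F * d * cos(theta)
theta = 33 deg = 0.5760 rad
cos(theta) = 0.8387
W = 340 * 1.96 * 0.8387
W = 558.8901


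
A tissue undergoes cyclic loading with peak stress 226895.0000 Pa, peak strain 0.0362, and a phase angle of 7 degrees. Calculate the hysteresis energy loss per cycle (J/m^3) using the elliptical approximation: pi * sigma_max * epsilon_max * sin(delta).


E_loss = pi * sigma_max * epsilon_max * sin(delta)
delta = 7 deg = 0.1222 rad
sin(delta) = 0.1219
E_loss = pi * 226895.0000 * 0.0362 * 0.1219
E_loss = 3144.6900


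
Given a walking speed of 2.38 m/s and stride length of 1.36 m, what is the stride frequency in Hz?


f = v / stride_length
f = 2.38 / 1.36
f = 1.7500


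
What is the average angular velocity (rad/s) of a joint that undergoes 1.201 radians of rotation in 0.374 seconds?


omega = delta_theta / delta_t
omega = 1.201 / 0.374
omega = 3.2112


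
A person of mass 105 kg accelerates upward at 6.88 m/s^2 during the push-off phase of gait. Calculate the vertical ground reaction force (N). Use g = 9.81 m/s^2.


GRF = m * (g + a)
GRF = 105 * (9.81 + 6.88)
GRF = 105 * 16.6900
GRF = 1752.4500


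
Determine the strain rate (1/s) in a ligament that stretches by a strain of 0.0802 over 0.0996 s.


strain_rate = delta_strain / delta_t
strain_rate = 0.0802 / 0.0996
strain_rate = 0.8052


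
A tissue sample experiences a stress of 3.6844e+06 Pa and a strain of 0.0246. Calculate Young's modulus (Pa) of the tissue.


E = stress / strain
E = 3.6844e+06 / 0.0246
E = 1.4977e+08


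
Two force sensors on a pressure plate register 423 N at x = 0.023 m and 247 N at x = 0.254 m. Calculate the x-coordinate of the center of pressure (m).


COP_x = (F1*x1 + F2*x2) / (F1 + F2)
COP_x = (423*0.023 + 247*0.254) / (423 + 247)
Numerator = 72.4670
Denominator = 670
COP_x = 0.1082


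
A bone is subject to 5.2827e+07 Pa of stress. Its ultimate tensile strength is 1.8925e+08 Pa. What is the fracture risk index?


FRI = applied / ultimate
FRI = 5.2827e+07 / 1.8925e+08
FRI = 0.2791


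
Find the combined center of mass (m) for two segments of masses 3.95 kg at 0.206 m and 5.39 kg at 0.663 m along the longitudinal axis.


COM = (m1*x1 + m2*x2) / (m1 + m2)
COM = (3.95*0.206 + 5.39*0.663) / (3.95 + 5.39)
Numerator = 4.3873
Denominator = 9.3400
COM = 0.4697


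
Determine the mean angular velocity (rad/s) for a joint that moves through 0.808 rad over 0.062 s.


omega = delta_theta / delta_t
omega = 0.808 / 0.062
omega = 13.0323


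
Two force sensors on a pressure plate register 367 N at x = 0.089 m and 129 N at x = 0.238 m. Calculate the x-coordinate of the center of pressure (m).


COP_x = (F1*x1 + F2*x2) / (F1 + F2)
COP_x = (367*0.089 + 129*0.238) / (367 + 129)
Numerator = 63.3650
Denominator = 496
COP_x = 0.1278


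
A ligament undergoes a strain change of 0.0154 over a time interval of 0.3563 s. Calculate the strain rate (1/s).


strain_rate = delta_strain / delta_t
strain_rate = 0.0154 / 0.3563
strain_rate = 0.0432


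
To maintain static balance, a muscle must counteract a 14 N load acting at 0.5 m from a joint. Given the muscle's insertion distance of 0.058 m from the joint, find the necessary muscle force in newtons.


F_muscle = W * d_load / d_muscle
F_muscle = 14 * 0.5 / 0.058
Numerator = 7.0000
F_muscle = 120.6897


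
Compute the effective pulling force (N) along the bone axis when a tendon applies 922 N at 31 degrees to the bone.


F_eff = F_tendon * cos(theta)
theta = 31 deg = 0.5411 rad
cos(theta) = 0.8572
F_eff = 922 * 0.8572
F_eff = 790.3083


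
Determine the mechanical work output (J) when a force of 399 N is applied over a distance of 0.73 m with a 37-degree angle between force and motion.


W = F * d * cos(theta)
theta = 37 deg = 0.6458 rad
cos(theta) = 0.7986
W = 399 * 0.73 * 0.7986
W = 232.6186


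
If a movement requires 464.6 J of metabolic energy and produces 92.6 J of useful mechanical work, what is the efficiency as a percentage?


eta = (W_mech / E_meta) * 100
eta = (92.6 / 464.6) * 100
ratio = 0.1993
eta = 19.9311


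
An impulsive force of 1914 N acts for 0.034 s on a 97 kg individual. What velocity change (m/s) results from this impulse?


J = F * dt = 1914 * 0.034 = 65.0760 N*s
delta_v = J / m
delta_v = 65.0760 / 97
delta_v = 0.6709


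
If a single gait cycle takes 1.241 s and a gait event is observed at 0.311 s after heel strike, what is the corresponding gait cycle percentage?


pct = (event_time / cycle_time) * 100
pct = (0.311 / 1.241) * 100
ratio = 0.2506
pct = 25.0604


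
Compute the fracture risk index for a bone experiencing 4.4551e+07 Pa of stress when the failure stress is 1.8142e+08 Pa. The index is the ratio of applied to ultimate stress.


FRI = applied / ultimate
FRI = 4.4551e+07 / 1.8142e+08
FRI = 0.2456


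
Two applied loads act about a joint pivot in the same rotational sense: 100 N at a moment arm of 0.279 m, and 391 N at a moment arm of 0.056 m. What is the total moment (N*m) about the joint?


M = F1 * d1 + F2 * d2
M = 100 * 0.279 + 391 * 0.056
M = 27.9000 + 21.8960
M = 49.7960


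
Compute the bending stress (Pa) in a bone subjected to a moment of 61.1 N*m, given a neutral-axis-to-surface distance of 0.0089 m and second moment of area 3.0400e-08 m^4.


sigma = M * c / I
sigma = 61.1 * 0.0089 / 3.0400e-08
M * c = 0.5438
sigma = 1.7888e+07


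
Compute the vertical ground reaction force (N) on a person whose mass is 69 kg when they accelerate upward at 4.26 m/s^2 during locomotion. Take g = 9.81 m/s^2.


GRF = m * (g + a)
GRF = 69 * (9.81 + 4.26)
GRF = 69 * 14.0700
GRF = 970.8300


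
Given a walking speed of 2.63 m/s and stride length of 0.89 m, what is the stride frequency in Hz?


f = v / stride_length
f = 2.63 / 0.89
f = 2.9551


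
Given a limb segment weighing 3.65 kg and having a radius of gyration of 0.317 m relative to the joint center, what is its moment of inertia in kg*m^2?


I = m * k^2
I = 3.65 * 0.317^2
k^2 = 0.1005
I = 0.3668


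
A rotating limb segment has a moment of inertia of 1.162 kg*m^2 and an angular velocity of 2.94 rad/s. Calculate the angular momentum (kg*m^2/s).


L = I * omega
L = 1.162 * 2.94
L = 3.4163


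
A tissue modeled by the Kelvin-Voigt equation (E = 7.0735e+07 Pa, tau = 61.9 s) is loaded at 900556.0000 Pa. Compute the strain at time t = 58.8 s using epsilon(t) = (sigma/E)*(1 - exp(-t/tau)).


epsilon(t) = (sigma/E) * (1 - exp(-t/tau))
sigma/E = 900556.0000 / 7.0735e+07 = 0.0127
exp(-t/tau) = exp(-58.8 / 61.9) = 0.3868
epsilon = 0.0127 * (1 - 0.3868)
epsilon = 0.0078


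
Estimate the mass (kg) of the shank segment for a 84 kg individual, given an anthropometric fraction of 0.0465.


m_segment = body_mass * fraction
m_segment = 84 * 0.0465
m_segment = 3.9060


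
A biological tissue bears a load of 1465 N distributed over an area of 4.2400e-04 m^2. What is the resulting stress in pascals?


stress = F / A
stress = 1465 / 4.2400e-04
stress = 3.4552e+06


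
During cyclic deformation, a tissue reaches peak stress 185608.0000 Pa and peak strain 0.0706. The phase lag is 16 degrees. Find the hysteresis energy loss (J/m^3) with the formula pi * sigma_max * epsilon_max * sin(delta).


E_loss = pi * sigma_max * epsilon_max * sin(delta)
delta = 16 deg = 0.2793 rad
sin(delta) = 0.2756
E_loss = pi * 185608.0000 * 0.0706 * 0.2756
E_loss = 11347.2165


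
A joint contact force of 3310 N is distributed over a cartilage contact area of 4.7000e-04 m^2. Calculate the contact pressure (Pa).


P = F / A
P = 3310 / 4.7000e-04
P = 7.0426e+06


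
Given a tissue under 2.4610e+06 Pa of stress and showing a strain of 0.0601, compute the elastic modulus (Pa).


E = stress / strain
E = 2.4610e+06 / 0.0601
E = 4.0948e+07


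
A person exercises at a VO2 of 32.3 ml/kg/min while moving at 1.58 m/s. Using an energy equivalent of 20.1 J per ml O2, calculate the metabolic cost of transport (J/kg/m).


Power per kg = VO2 * 20.1 / 60
Power per kg = 32.3 * 20.1 / 60 = 10.8205 W/kg
Cost = power_per_kg / speed
Cost = 10.8205 / 1.58
Cost = 6.8484


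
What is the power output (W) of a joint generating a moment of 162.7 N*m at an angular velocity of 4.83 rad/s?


P = M * omega
P = 162.7 * 4.83
P = 785.8410


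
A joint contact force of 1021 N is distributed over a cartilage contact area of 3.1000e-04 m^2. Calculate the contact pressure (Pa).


P = F / A
P = 1021 / 3.1000e-04
P = 3.2935e+06


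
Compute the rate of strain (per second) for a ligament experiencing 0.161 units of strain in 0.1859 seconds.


strain_rate = delta_strain / delta_t
strain_rate = 0.161 / 0.1859
strain_rate = 0.8661


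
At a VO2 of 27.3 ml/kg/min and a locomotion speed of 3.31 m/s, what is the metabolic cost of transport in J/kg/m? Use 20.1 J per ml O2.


Power per kg = VO2 * 20.1 / 60
Power per kg = 27.3 * 20.1 / 60 = 9.1455 W/kg
Cost = power_per_kg / speed
Cost = 9.1455 / 3.31
Cost = 2.7630


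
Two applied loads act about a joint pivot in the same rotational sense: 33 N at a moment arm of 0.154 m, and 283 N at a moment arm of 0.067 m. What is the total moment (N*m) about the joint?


M = F1 * d1 + F2 * d2
M = 33 * 0.154 + 283 * 0.067
M = 5.0820 + 18.9610
M = 24.0430


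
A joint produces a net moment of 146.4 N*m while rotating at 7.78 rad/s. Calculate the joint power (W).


P = M * omega
P = 146.4 * 7.78
P = 1138.9920


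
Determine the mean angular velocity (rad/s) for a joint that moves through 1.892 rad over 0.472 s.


omega = delta_theta / delta_t
omega = 1.892 / 0.472
omega = 4.0085


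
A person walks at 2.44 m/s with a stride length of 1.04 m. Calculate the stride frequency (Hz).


f = v / stride_length
f = 2.44 / 1.04
f = 2.3462


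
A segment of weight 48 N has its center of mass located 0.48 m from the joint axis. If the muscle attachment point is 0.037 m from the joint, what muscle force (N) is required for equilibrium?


F_muscle = W * d_load / d_muscle
F_muscle = 48 * 0.48 / 0.037
Numerator = 23.0400
F_muscle = 622.7027


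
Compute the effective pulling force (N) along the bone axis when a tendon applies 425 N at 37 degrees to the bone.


F_eff = F_tendon * cos(theta)
theta = 37 deg = 0.6458 rad
cos(theta) = 0.7986
F_eff = 425 * 0.7986
F_eff = 339.4201


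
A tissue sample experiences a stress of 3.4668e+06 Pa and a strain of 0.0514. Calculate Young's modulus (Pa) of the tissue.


E = stress / strain
E = 3.4668e+06 / 0.0514
E = 6.7447e+07


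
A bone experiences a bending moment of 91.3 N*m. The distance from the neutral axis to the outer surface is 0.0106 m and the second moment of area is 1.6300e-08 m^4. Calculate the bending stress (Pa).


sigma = M * c / I
sigma = 91.3 * 0.0106 / 1.6300e-08
M * c = 0.9678
sigma = 5.9373e+07


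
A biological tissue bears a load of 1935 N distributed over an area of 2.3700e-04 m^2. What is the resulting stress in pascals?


stress = F / A
stress = 1935 / 2.3700e-04
stress = 8.1646e+06


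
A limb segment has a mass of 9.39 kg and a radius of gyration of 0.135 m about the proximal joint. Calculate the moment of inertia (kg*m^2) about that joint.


I = m * k^2
I = 9.39 * 0.135^2
k^2 = 0.0182
I = 0.1711


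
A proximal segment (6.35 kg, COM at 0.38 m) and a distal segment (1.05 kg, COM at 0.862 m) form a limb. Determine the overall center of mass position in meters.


COM = (m1*x1 + m2*x2) / (m1 + m2)
COM = (6.35*0.38 + 1.05*0.862) / (6.35 + 1.05)
Numerator = 3.3181
Denominator = 7.4000
COM = 0.4484


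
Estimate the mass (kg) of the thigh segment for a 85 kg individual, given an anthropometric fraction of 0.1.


m_segment = body_mass * fraction
m_segment = 85 * 0.1
m_segment = 8.5000


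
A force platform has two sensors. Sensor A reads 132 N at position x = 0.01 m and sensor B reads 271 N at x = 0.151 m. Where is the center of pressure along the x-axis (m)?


COP_x = (F1*x1 + F2*x2) / (F1 + F2)
COP_x = (132*0.01 + 271*0.151) / (132 + 271)
Numerator = 42.2410
Denominator = 403
COP_x = 0.1048


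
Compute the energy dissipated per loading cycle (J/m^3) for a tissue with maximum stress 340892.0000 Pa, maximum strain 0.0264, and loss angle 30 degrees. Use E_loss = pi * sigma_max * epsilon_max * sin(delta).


E_loss = pi * sigma_max * epsilon_max * sin(delta)
delta = 30 deg = 0.5236 rad
sin(delta) = 0.5000
E_loss = pi * 340892.0000 * 0.0264 * 0.5000
E_loss = 14136.4582


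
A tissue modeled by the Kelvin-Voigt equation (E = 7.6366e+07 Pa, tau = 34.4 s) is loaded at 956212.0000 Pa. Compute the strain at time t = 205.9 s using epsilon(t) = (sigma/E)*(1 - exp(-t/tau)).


epsilon(t) = (sigma/E) * (1 - exp(-t/tau))
sigma/E = 956212.0000 / 7.6366e+07 = 0.0125
exp(-t/tau) = exp(-205.9 / 34.4) = 0.0025
epsilon = 0.0125 * (1 - 0.0025)
epsilon = 0.0125


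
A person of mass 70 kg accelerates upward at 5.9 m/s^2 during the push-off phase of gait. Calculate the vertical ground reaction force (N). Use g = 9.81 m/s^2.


GRF = m * (g + a)
GRF = 70 * (9.81 + 5.9)
GRF = 70 * 15.7100
GRF = 1099.7000


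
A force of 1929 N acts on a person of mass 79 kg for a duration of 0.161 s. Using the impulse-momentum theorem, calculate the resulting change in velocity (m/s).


J = F * dt = 1929 * 0.161 = 310.5690 N*s
delta_v = J / m
delta_v = 310.5690 / 79
delta_v = 3.9313


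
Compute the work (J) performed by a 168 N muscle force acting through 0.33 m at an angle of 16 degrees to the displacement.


W = F * d * cos(theta)
theta = 16 deg = 0.2793 rad
cos(theta) = 0.9613
W = 168 * 0.33 * 0.9613
W = 53.2923


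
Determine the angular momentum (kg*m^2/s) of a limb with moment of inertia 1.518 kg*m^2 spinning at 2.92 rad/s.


L = I * omega
L = 1.518 * 2.92
L = 4.4326


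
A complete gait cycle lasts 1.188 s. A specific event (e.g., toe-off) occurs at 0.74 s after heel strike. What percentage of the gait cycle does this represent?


pct = (event_time / cycle_time) * 100
pct = (0.74 / 1.188) * 100
ratio = 0.6229
pct = 62.2896


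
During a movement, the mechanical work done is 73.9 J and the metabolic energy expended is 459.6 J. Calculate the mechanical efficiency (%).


eta = (W_mech / E_meta) * 100
eta = (73.9 / 459.6) * 100
ratio = 0.1608
eta = 16.0792


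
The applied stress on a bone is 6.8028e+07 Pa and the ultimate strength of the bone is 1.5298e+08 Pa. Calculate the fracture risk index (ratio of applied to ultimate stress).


FRI = applied / ultimate
FRI = 6.8028e+07 / 1.5298e+08
FRI = 0.4447


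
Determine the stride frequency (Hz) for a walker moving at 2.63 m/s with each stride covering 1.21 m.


f = v / stride_length
f = 2.63 / 1.21
f = 2.1736


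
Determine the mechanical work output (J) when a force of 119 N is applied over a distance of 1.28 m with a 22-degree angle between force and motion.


W = F * d * cos(theta)
theta = 22 deg = 0.3840 rad
cos(theta) = 0.9272
W = 119 * 1.28 * 0.9272
W = 141.2286


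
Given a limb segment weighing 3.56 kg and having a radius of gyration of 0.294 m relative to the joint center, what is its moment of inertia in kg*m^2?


I = m * k^2
I = 3.56 * 0.294^2
k^2 = 0.0864
I = 0.3077


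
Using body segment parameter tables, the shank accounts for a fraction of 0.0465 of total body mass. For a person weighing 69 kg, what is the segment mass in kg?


m_segment = body_mass * fraction
m_segment = 69 * 0.0465
m_segment = 3.2085


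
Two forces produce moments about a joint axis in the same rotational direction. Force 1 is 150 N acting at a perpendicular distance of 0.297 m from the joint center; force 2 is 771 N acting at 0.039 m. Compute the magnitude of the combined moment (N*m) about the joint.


M = F1 * d1 + F2 * d2
M = 150 * 0.297 + 771 * 0.039
M = 44.5500 + 30.0690
M = 74.6190


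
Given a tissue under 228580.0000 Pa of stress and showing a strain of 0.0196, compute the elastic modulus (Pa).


E = stress / strain
E = 228580.0000 / 0.0196
E = 1.1662e+07


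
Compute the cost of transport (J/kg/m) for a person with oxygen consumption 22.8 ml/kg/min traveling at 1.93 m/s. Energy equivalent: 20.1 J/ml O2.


Power per kg = VO2 * 20.1 / 60
Power per kg = 22.8 * 20.1 / 60 = 7.6380 W/kg
Cost = power_per_kg / speed
Cost = 7.6380 / 1.93
Cost = 3.9575


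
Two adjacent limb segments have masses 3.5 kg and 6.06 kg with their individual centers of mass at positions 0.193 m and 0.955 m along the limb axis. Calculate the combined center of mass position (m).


COM = (m1*x1 + m2*x2) / (m1 + m2)
COM = (3.5*0.193 + 6.06*0.955) / (3.5 + 6.06)
Numerator = 6.4628
Denominator = 9.5600
COM = 0.6760


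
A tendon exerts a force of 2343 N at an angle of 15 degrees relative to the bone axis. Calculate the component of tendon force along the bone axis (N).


F_eff = F_tendon * cos(theta)
theta = 15 deg = 0.2618 rad
cos(theta) = 0.9659
F_eff = 2343 * 0.9659
F_eff = 2263.1642


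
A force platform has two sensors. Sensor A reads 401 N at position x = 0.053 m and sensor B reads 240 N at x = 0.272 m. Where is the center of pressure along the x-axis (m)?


COP_x = (F1*x1 + F2*x2) / (F1 + F2)
COP_x = (401*0.053 + 240*0.272) / (401 + 240)
Numerator = 86.5330
Denominator = 641
COP_x = 0.1350


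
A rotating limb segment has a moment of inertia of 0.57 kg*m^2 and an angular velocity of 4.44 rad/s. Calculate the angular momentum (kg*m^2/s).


L = I * omega
L = 0.57 * 4.44
L = 2.5308


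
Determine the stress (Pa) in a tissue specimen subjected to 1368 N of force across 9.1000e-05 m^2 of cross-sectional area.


stress = F / A
stress = 1368 / 9.1000e-05
stress = 1.5033e+07


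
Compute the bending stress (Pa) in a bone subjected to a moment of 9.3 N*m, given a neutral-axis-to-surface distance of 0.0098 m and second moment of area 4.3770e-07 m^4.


sigma = M * c / I
sigma = 9.3 * 0.0098 / 4.3770e-07
M * c = 0.0911
sigma = 208224.8115


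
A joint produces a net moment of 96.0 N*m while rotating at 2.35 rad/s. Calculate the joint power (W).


P = M * omega
P = 96.0 * 2.35
P = 225.6000


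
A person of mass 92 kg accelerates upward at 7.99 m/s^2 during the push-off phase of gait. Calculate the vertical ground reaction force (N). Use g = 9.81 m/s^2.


GRF = m * (g + a)
GRF = 92 * (9.81 + 7.99)
GRF = 92 * 17.8000
GRF = 1637.6000


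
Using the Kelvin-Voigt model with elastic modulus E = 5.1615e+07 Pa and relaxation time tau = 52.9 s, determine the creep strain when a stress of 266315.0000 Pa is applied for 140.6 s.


epsilon(t) = (sigma/E) * (1 - exp(-t/tau))
sigma/E = 266315.0000 / 5.1615e+07 = 0.0052
exp(-t/tau) = exp(-140.6 / 52.9) = 0.0701
epsilon = 0.0052 * (1 - 0.0701)
epsilon = 0.0048


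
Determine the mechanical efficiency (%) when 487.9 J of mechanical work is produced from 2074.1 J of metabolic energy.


eta = (W_mech / E_meta) * 100
eta = (487.9 / 2074.1) * 100
ratio = 0.2352
eta = 23.5235


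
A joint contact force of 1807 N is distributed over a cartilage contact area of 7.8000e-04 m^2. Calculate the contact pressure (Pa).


P = F / A
P = 1807 / 7.8000e-04
P = 2.3167e+06


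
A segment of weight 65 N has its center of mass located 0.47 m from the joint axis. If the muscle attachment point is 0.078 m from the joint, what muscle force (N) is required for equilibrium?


F_muscle = W * d_load / d_muscle
F_muscle = 65 * 0.47 / 0.078
Numerator = 30.5500
F_muscle = 391.6667


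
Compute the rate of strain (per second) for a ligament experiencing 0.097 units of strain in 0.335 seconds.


strain_rate = delta_strain / delta_t
strain_rate = 0.097 / 0.335
strain_rate = 0.2896


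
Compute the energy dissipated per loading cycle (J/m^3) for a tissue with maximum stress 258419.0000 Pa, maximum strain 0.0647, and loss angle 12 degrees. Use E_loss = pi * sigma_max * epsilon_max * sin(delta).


E_loss = pi * sigma_max * epsilon_max * sin(delta)
delta = 12 deg = 0.2094 rad
sin(delta) = 0.2079
E_loss = pi * 258419.0000 * 0.0647 * 0.2079
E_loss = 10920.8767


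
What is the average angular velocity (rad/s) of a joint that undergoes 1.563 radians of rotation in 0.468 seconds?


omega = delta_theta / delta_t
omega = 1.563 / 0.468
omega = 3.3397


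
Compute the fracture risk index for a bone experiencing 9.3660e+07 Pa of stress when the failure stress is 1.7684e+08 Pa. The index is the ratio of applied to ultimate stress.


FRI = applied / ultimate
FRI = 9.3660e+07 / 1.7684e+08
FRI = 0.5296


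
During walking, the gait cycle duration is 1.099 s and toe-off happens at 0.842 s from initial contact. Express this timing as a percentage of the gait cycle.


pct = (event_time / cycle_time) * 100
pct = (0.842 / 1.099) * 100
ratio = 0.7662
pct = 76.6151


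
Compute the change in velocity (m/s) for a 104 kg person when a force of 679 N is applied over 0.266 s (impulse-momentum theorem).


J = F * dt = 679 * 0.266 = 180.6140 N*s
delta_v = J / m
delta_v = 180.6140 / 104
delta_v = 1.7367


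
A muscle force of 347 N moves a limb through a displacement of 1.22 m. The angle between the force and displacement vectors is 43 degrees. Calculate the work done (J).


W = F * d * cos(theta)
theta = 43 deg = 0.7505 rad
cos(theta) = 0.7314
W = 347 * 1.22 * 0.7314
W = 309.6113


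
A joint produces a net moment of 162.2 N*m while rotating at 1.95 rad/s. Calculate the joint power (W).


P = M * omega
P = 162.2 * 1.95
P = 316.2900


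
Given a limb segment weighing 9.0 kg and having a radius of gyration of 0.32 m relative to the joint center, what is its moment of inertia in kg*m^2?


I = m * k^2
I = 9.0 * 0.32^2
k^2 = 0.1024
I = 0.9216


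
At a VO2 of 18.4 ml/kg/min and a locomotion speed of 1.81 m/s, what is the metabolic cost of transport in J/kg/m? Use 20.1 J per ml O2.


Power per kg = VO2 * 20.1 / 60
Power per kg = 18.4 * 20.1 / 60 = 6.1640 W/kg
Cost = power_per_kg / speed
Cost = 6.1640 / 1.81
Cost = 3.4055


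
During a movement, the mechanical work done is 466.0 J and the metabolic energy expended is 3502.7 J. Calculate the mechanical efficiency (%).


eta = (W_mech / E_meta) * 100
eta = (466.0 / 3502.7) * 100
ratio = 0.1330
eta = 13.3040


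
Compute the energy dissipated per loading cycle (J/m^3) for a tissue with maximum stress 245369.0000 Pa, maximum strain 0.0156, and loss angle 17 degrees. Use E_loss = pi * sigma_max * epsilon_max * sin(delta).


E_loss = pi * sigma_max * epsilon_max * sin(delta)
delta = 17 deg = 0.2967 rad
sin(delta) = 0.2924
E_loss = pi * 245369.0000 * 0.0156 * 0.2924
E_loss = 3515.8432


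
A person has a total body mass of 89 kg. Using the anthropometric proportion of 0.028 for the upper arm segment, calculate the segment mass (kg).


m_segment = body_mass * fraction
m_segment = 89 * 0.028
m_segment = 2.4920


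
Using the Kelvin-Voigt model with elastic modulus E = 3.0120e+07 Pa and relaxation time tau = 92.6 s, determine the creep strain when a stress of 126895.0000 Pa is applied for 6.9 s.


epsilon(t) = (sigma/E) * (1 - exp(-t/tau))
sigma/E = 126895.0000 / 3.0120e+07 = 0.0042
exp(-t/tau) = exp(-6.9 / 92.6) = 0.9282
epsilon = 0.0042 * (1 - 0.9282)
epsilon = 3.0252e-04


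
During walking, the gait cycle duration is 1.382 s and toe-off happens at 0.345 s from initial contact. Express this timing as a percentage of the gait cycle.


pct = (event_time / cycle_time) * 100
pct = (0.345 / 1.382) * 100
ratio = 0.2496
pct = 24.9638


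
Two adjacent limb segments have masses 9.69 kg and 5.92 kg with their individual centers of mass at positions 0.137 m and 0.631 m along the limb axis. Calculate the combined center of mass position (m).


COM = (m1*x1 + m2*x2) / (m1 + m2)
COM = (9.69*0.137 + 5.92*0.631) / (9.69 + 5.92)
Numerator = 5.0631
Denominator = 15.6100
COM = 0.3243


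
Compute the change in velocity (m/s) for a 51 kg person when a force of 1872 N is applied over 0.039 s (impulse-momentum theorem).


J = F * dt = 1872 * 0.039 = 73.0080 N*s
delta_v = J / m
delta_v = 73.0080 / 51
delta_v = 1.4315


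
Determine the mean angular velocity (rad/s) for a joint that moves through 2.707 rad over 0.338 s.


omega = delta_theta / delta_t
omega = 2.707 / 0.338
omega = 8.0089


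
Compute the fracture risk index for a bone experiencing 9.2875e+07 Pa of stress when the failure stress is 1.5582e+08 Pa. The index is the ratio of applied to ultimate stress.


FRI = applied / ultimate
FRI = 9.2875e+07 / 1.5582e+08
FRI = 0.5960


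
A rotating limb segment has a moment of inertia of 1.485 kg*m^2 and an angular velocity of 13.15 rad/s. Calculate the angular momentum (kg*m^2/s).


L = I * omega
L = 1.485 * 13.15
L = 19.5278


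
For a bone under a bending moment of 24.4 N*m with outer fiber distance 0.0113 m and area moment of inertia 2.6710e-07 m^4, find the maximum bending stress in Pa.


sigma = M * c / I
sigma = 24.4 * 0.0113 / 2.6710e-07
M * c = 0.2757
sigma = 1.0323e+06


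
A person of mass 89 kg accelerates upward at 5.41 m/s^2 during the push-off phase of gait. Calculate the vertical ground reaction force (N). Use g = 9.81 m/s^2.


GRF = m * (g + a)
GRF = 89 * (9.81 + 5.41)
GRF = 89 * 15.2200
GRF = 1354.5800


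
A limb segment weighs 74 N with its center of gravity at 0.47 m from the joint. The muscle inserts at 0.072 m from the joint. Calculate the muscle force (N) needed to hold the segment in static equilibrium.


F_muscle = W * d_load / d_muscle
F_muscle = 74 * 0.47 / 0.072
Numerator = 34.7800
F_muscle = 483.0556


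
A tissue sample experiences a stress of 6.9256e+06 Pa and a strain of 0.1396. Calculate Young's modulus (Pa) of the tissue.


E = stress / strain
E = 6.9256e+06 / 0.1396
E = 4.9610e+07


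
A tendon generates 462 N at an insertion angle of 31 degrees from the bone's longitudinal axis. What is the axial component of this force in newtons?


F_eff = F_tendon * cos(theta)
theta = 31 deg = 0.5411 rad
cos(theta) = 0.8572
F_eff = 462 * 0.8572
F_eff = 396.0113


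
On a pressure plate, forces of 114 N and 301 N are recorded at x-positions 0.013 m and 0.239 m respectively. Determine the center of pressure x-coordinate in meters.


COP_x = (F1*x1 + F2*x2) / (F1 + F2)
COP_x = (114*0.013 + 301*0.239) / (114 + 301)
Numerator = 73.4210
Denominator = 415
COP_x = 0.1769


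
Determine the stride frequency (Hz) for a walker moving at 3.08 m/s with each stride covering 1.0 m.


f = v / stride_length
f = 3.08 / 1.0
f = 3.0800


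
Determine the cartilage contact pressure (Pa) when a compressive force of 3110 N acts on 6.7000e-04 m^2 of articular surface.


P = F / A
P = 3110 / 6.7000e-04
P = 4.6418e+06


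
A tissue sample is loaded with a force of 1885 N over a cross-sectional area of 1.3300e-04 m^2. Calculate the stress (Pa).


stress = F / A
stress = 1885 / 1.3300e-04
stress = 1.4173e+07


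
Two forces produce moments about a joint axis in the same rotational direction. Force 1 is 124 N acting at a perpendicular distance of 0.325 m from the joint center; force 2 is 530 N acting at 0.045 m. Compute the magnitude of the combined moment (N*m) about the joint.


M = F1 * d1 + F2 * d2
M = 124 * 0.325 + 530 * 0.045
M = 40.3000 + 23.8500
M = 64.1500


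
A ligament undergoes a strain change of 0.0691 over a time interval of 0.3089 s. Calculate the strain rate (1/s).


strain_rate = delta_strain / delta_t
strain_rate = 0.0691 / 0.3089
strain_rate = 0.2237


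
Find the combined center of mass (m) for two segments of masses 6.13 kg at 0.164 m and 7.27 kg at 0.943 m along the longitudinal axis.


COM = (m1*x1 + m2*x2) / (m1 + m2)
COM = (6.13*0.164 + 7.27*0.943) / (6.13 + 7.27)
Numerator = 7.8609
Denominator = 13.4000
COM = 0.5866


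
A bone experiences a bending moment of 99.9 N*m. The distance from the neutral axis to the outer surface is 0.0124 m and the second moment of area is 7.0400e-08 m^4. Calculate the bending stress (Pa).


sigma = M * c / I
sigma = 99.9 * 0.0124 / 7.0400e-08
M * c = 1.2388
sigma = 1.7596e+07


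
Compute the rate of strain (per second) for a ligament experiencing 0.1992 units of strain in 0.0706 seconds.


strain_rate = delta_strain / delta_t
strain_rate = 0.1992 / 0.0706
strain_rate = 2.8215


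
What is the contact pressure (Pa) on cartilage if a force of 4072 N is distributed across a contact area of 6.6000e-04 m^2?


P = F / A
P = 4072 / 6.6000e-04
P = 6.1697e+06


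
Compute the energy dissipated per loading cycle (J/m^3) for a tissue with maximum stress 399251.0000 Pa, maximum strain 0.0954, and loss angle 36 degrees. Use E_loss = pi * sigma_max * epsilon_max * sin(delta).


E_loss = pi * sigma_max * epsilon_max * sin(delta)
delta = 36 deg = 0.6283 rad
sin(delta) = 0.5878
E_loss = pi * 399251.0000 * 0.0954 * 0.5878
E_loss = 70333.6159


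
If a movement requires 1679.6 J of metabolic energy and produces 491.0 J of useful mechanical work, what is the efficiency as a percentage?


eta = (W_mech / E_meta) * 100
eta = (491.0 / 1679.6) * 100
ratio = 0.2923
eta = 29.2332


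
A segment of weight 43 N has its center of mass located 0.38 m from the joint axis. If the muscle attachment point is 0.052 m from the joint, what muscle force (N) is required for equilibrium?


F_muscle = W * d_load / d_muscle
F_muscle = 43 * 0.38 / 0.052
Numerator = 16.3400
F_muscle = 314.2308


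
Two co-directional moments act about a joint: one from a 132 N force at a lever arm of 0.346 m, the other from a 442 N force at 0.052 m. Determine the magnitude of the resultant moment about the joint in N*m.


M = F1 * d1 + F2 * d2
M = 132 * 0.346 + 442 * 0.052
M = 45.6720 + 22.9840
M = 68.6560


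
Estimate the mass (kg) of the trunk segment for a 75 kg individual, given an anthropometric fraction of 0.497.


m_segment = body_mass * fraction
m_segment = 75 * 0.497
m_segment = 37.2750


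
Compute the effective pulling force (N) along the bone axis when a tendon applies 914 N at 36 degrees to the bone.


F_eff = F_tendon * cos(theta)
theta = 36 deg = 0.6283 rad
cos(theta) = 0.8090
F_eff = 914 * 0.8090
F_eff = 739.4415


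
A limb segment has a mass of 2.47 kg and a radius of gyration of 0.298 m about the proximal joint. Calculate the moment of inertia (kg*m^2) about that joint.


I = m * k^2
I = 2.47 * 0.298^2
k^2 = 0.0888
I = 0.2193


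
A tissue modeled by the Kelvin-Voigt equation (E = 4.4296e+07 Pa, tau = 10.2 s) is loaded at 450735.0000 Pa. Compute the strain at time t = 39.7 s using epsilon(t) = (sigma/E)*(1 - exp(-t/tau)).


epsilon(t) = (sigma/E) * (1 - exp(-t/tau))
sigma/E = 450735.0000 / 4.4296e+07 = 0.0102
exp(-t/tau) = exp(-39.7 / 10.2) = 0.0204
epsilon = 0.0102 * (1 - 0.0204)
epsilon = 0.0100


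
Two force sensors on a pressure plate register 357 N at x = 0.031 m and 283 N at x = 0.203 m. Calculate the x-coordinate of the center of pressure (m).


COP_x = (F1*x1 + F2*x2) / (F1 + F2)
COP_x = (357*0.031 + 283*0.203) / (357 + 283)
Numerator = 68.5160
Denominator = 640
COP_x = 0.1071


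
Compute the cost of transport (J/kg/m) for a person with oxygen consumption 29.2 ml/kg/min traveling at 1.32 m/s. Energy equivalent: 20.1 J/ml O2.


Power per kg = VO2 * 20.1 / 60
Power per kg = 29.2 * 20.1 / 60 = 9.7820 W/kg
Cost = power_per_kg / speed
Cost = 9.7820 / 1.32
Cost = 7.4106


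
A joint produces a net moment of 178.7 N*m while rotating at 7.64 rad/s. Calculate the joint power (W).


P = M * omega
P = 178.7 * 7.64
P = 1365.2680


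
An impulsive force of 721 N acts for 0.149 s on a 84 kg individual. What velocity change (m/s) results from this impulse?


J = F * dt = 721 * 0.149 = 107.4290 N*s
delta_v = J / m
delta_v = 107.4290 / 84
delta_v = 1.2789


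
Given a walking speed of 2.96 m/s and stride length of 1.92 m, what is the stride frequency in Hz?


f = v / stride_length
f = 2.96 / 1.92
f = 1.5417


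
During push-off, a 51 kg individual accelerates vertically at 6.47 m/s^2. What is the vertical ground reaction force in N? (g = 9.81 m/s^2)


GRF = m * (g + a)
GRF = 51 * (9.81 + 6.47)
GRF = 51 * 16.2800
GRF = 830.2800


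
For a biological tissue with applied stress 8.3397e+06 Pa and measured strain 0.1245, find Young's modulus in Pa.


E = stress / strain
E = 8.3397e+06 / 0.1245
E = 6.6986e+07


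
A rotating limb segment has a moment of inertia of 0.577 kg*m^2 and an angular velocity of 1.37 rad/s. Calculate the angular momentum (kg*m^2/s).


L = I * omega
L = 0.577 * 1.37
L = 0.7905


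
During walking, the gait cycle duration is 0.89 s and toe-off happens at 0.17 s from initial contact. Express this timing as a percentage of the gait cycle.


pct = (event_time / cycle_time) * 100
pct = (0.17 / 0.89) * 100
ratio = 0.1910
pct = 19.1011


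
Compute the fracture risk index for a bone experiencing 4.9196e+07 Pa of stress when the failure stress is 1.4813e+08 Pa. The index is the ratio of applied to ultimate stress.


FRI = applied / ultimate
FRI = 4.9196e+07 / 1.4813e+08
FRI = 0.3321


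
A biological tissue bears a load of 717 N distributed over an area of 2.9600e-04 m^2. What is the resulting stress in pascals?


stress = F / A
stress = 717 / 2.9600e-04
stress = 2.4223e+06


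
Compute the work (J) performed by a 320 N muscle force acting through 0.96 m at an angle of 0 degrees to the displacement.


W = F * d * cos(theta)
theta = 0 deg = 0.0000 rad
cos(theta) = 1.0000
W = 320 * 0.96 * 1.0000
W = 307.2000


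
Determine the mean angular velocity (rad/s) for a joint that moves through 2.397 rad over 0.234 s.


omega = delta_theta / delta_t
omega = 2.397 / 0.234
omega = 10.2436


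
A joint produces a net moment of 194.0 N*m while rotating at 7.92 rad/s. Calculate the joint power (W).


P = M * omega
P = 194.0 * 7.92
P = 1536.4800


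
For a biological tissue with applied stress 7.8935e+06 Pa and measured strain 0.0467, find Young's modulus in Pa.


E = stress / strain
E = 7.8935e+06 / 0.0467
E = 1.6903e+08


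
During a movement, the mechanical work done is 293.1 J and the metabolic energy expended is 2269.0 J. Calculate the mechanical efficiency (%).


eta = (W_mech / E_meta) * 100
eta = (293.1 / 2269.0) * 100
ratio = 0.1292
eta = 12.9176


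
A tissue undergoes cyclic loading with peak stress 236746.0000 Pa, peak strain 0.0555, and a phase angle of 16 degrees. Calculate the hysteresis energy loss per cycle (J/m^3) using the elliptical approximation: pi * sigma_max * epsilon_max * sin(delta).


E_loss = pi * sigma_max * epsilon_max * sin(delta)
delta = 16 deg = 0.2793 rad
sin(delta) = 0.2756
E_loss = pi * 236746.0000 * 0.0555 * 0.2756
E_loss = 11377.9385


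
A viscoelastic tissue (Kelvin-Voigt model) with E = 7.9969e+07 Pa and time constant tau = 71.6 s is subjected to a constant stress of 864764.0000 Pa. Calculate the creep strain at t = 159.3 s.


epsilon(t) = (sigma/E) * (1 - exp(-t/tau))
sigma/E = 864764.0000 / 7.9969e+07 = 0.0108
exp(-t/tau) = exp(-159.3 / 71.6) = 0.1081
epsilon = 0.0108 * (1 - 0.1081)
epsilon = 0.0096


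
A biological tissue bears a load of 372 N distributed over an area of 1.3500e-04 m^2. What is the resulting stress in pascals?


stress = F / A
stress = 372 / 1.3500e-04
stress = 2.7556e+06


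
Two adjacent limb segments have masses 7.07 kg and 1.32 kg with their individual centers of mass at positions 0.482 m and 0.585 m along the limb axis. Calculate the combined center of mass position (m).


COM = (m1*x1 + m2*x2) / (m1 + m2)
COM = (7.07*0.482 + 1.32*0.585) / (7.07 + 1.32)
Numerator = 4.1799
Denominator = 8.3900
COM = 0.4982


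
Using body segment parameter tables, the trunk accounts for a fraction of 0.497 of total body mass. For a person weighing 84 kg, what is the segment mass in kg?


m_segment = body_mass * fraction
m_segment = 84 * 0.497
m_segment = 41.7480


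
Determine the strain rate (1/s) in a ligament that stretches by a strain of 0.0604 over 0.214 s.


strain_rate = delta_strain / delta_t
strain_rate = 0.0604 / 0.214
strain_rate = 0.2822


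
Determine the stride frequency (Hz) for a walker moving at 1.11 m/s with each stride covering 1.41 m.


f = v / stride_length
f = 1.11 / 1.41
f = 0.7872


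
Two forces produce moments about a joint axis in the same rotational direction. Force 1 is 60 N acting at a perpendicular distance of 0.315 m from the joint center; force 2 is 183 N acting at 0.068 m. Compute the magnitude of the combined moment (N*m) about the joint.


M = F1 * d1 + F2 * d2
M = 60 * 0.315 + 183 * 0.068
M = 18.9000 + 12.4440
M = 31.3440


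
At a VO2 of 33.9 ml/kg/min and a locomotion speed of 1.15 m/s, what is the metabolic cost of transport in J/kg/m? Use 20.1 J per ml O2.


Power per kg = VO2 * 20.1 / 60
Power per kg = 33.9 * 20.1 / 60 = 11.3565 W/kg
Cost = power_per_kg / speed
Cost = 11.3565 / 1.15
Cost = 9.8752


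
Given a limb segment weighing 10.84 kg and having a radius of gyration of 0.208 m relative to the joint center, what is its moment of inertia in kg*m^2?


I = m * k^2
I = 10.84 * 0.208^2
k^2 = 0.0433
I = 0.4690


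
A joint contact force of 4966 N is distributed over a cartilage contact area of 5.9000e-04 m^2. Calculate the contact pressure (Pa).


P = F / A
P = 4966 / 5.9000e-04
P = 8.4169e+06


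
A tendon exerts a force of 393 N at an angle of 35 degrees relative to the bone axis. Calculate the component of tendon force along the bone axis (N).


F_eff = F_tendon * cos(theta)
theta = 35 deg = 0.6109 rad
cos(theta) = 0.8192
F_eff = 393 * 0.8192
F_eff = 321.9268


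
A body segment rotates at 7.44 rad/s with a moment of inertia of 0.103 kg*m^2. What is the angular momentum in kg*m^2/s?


L = I * omega
L = 0.103 * 7.44
L = 0.7663


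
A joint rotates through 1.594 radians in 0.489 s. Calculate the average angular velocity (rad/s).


omega = delta_theta / delta_t
omega = 1.594 / 0.489
omega = 3.2597


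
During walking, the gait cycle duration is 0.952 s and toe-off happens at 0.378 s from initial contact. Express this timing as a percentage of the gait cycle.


pct = (event_time / cycle_time) * 100
pct = (0.378 / 0.952) * 100
ratio = 0.3971
pct = 39.7059


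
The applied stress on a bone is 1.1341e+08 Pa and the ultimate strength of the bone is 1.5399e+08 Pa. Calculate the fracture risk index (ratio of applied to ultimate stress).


FRI = applied / ultimate
FRI = 1.1341e+08 / 1.5399e+08
FRI = 0.7365
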